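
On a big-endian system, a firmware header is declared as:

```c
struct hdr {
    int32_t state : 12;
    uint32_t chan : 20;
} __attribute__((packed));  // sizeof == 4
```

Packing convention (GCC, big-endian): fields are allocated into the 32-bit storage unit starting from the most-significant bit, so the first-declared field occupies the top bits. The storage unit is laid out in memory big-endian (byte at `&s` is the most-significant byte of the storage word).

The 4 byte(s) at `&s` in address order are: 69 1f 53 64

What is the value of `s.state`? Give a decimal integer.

[0]=0x69 [1]=0x1f [2]=0x53 [3]=0x64 (big-endian) → word 0x691f5364
state [20+:12] = (word>>20) & 0xfff = 1681  ←
chan [0+:20] = (word>>0) & 0xfffff = 1004388
state signed 12b, MSB=0: value = 1681

1681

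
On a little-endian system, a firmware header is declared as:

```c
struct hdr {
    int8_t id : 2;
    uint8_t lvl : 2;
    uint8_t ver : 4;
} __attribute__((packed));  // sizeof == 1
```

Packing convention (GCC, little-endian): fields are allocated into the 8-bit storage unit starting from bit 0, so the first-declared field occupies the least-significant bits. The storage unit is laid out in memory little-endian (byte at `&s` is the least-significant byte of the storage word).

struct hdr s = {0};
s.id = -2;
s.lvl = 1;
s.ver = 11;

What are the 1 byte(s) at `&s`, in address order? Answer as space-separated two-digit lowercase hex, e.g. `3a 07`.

b6

[0+:2] id=-2 & 0x3 = 0x2; word=0x02
[2+:2] lvl=1 & 0x3 = 0x1; word=0x06
[4+:4] ver=11 & 0xf = 0xb; word=0xb6
word = 0xb6 → little-endian bytes:
  [0]=0xb6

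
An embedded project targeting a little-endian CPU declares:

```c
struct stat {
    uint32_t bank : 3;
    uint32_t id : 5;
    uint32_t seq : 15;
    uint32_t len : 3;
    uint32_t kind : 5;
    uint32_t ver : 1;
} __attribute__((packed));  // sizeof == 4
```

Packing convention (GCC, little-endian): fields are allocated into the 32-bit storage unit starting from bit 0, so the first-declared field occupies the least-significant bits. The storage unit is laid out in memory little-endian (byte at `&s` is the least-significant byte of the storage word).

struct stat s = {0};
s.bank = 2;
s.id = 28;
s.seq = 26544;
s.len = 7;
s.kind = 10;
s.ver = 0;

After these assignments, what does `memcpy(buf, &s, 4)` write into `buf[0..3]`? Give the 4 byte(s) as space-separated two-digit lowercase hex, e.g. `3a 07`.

bank (3b) val=2 bits=0x2 at bit 0: 0x00000002
id (5b) val=28 bits=0x1c at bit 3: 0x000000e2
seq (15b) val=26544 bits=0x67b0 at bit 8: 0x0067b0e2
len (3b) val=7 bits=0x7 at bit 23: 0x03e7b0e2
kind (5b) val=10 bits=0xa at bit 26: 0x2be7b0e2
ver (1b) val=0 bits=0x0 at bit 31: 0x2be7b0e2
word = 0x2be7b0e2 → little-endian bytes:
  [0]=0xe2  [1]=0xb0  [2]=0xe7  [3]=0x2b

e2 b0 e7 2b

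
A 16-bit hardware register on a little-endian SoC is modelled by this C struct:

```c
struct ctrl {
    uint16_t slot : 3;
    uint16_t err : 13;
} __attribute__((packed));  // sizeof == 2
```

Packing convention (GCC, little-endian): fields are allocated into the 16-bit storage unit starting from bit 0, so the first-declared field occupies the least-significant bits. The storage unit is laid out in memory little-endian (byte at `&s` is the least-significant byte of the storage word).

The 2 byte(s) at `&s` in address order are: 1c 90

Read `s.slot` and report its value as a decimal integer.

[0]=0x1c [1]=0x90 (little-endian) → word 0x901c
slot:3 @ bit 0 → (0x901c>>0)&0x7 = 0x4  ←
err:13 @ bit 3 → (0x901c>>3)&0x1fff = 0x1203

4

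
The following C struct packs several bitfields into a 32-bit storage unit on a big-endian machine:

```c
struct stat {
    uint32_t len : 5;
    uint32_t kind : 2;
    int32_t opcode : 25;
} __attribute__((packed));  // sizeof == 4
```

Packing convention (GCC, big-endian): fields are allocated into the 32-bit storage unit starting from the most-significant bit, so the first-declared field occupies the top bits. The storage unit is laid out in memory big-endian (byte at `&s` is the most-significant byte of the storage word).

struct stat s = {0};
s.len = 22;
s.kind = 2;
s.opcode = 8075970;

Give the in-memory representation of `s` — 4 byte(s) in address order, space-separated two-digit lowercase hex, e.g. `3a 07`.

b4 7b 3a c2

len (5b) val=22 bits=0x16 at bit 27: 0xb0000000
kind (2b) val=2 bits=0x2 at bit 25: 0xb4000000
opcode (25b) val=8075970 bits=0x7b3ac2 at bit 0: 0xb47b3ac2
word = 0xb47b3ac2 → big-endian bytes:
  [0]=0xb4  [1]=0x7b  [2]=0x3a  [3]=0xc2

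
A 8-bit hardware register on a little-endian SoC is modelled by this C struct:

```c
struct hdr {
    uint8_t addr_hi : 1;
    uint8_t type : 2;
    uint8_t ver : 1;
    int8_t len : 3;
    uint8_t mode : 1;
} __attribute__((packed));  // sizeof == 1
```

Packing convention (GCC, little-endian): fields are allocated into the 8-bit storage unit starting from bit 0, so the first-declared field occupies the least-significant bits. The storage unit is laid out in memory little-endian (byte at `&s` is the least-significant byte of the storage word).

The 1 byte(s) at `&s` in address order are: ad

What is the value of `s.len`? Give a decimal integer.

[0]=0xad (little-endian) → word 0xad
addr_hi [0+:1] = (word>>0) & 0x1 = 1
type [1+:2] = (word>>1) & 0x3 = 2
ver [3+:1] = (word>>3) & 0x1 = 1
len [4+:3] = (word>>4) & 0x7 = 2  ←
mode [7+:1] = (word>>7) & 0x1 = 1
len signed 3b, MSB=0: value = 2

2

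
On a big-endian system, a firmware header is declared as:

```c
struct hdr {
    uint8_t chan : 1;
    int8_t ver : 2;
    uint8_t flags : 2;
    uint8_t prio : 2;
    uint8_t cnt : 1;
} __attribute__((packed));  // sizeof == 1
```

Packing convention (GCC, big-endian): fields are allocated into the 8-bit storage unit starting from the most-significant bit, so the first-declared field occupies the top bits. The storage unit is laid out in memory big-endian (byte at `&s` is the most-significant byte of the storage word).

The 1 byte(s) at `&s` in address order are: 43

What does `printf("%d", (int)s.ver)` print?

-2

[0]=0x43 (big-endian) → word 0x43
chan:1 @ bit 7 → (0x43>>7)&0x1 = 0x0
ver:2 @ bit 5 → (0x43>>5)&0x3 = 0x2  ←
flags:2 @ bit 3 → (0x43>>3)&0x3 = 0x0
prio:2 @ bit 1 → (0x43>>1)&0x3 = 0x1
cnt:1 @ bit 0 → (0x43>>0)&0x1 = 0x1
ver signed 2b, MSB=1: 2 - 4 = -2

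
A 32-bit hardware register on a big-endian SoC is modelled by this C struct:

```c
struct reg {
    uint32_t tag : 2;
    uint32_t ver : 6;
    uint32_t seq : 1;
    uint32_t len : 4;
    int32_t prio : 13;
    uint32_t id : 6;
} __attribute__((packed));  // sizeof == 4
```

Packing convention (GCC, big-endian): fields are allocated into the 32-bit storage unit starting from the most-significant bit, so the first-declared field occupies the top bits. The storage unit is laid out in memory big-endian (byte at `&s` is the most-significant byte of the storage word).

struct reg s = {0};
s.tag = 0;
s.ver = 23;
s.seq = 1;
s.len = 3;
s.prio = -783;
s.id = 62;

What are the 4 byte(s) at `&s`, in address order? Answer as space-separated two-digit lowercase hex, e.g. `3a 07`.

17 9f 3c 7e

tag:2 = 0 → 0x0 << 30 → word 0x00000000
ver:6 = 23 → 0x17 << 24 → word 0x17000000
seq:1 = 1 → 0x1 << 23 → word 0x17800000
len:4 = 3 → 0x3 << 19 → word 0x17980000
prio:13 = -783 → 0x1cf1 << 6 → word 0x179f3c40
id:6 = 62 → 0x3e << 0 → word 0x179f3c7e
word = 0x179f3c7e → big-endian bytes:
  [0]=0x17  [1]=0x9f  [2]=0x3c  [3]=0x7e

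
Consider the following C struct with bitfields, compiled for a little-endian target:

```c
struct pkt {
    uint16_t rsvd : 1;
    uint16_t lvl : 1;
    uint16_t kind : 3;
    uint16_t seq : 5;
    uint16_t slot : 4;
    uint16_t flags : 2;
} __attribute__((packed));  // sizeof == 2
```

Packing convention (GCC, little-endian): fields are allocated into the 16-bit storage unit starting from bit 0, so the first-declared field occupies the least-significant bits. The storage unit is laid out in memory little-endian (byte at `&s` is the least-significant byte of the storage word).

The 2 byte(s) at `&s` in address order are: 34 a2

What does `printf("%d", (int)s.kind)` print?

5

[0]=0x34 [1]=0xa2 (little-endian) → word 0xa234
rsvd [0+:1] = (word>>0) & 0x1 = 0
lvl [1+:1] = (word>>1) & 0x1 = 0
kind [2+:3] = (word>>2) & 0x7 = 5  ←
seq [5+:5] = (word>>5) & 0x1f = 17
slot [10+:4] = (word>>10) & 0xf = 8
flags [14+:2] = (word>>14) & 0x3 = 2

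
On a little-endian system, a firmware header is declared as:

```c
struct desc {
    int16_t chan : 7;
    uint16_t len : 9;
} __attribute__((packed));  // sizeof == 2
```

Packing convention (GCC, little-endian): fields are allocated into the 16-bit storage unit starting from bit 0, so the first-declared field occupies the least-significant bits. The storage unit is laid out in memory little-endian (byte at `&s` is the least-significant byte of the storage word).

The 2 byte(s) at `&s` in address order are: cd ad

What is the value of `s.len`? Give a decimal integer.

[0]=0xcd [1]=0xad (little-endian) → word 0xadcd
chan:7 @ bit 0 → (0xadcd>>0)&0x7f = 0x4d
len:9 @ bit 7 → (0xadcd>>7)&0x1ff = 0x15b  ←

347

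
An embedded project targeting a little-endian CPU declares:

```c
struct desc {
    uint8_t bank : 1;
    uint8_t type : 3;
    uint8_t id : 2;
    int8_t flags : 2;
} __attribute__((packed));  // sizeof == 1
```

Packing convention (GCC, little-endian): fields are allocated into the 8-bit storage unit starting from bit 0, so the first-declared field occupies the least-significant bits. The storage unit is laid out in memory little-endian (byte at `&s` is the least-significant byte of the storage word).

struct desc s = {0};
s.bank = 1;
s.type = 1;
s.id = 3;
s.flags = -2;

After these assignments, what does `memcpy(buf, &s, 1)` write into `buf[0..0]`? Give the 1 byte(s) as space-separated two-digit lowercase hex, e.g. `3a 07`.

bank (1b) val=1 bits=0x1 at bit 0: 0x01
type (3b) val=1 bits=0x1 at bit 1: 0x03
id (2b) val=3 bits=0x3 at bit 4: 0x33
flags (2b) val=-2 bits=0x2 at bit 6: 0xb3
word = 0xb3 → little-endian bytes:
  [0]=0xb3

b3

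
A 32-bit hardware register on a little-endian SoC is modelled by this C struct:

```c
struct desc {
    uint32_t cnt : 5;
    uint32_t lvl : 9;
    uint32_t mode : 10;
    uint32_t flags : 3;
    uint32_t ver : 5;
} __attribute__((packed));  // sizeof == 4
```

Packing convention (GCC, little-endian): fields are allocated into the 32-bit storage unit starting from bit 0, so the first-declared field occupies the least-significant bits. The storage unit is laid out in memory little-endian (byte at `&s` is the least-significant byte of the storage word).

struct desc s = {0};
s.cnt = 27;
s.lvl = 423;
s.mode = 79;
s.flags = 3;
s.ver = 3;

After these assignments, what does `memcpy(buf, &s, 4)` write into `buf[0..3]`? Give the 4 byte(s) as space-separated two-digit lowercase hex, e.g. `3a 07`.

fb f4 13 1b

cnt:5 = 27 → 0x1b << 0 → word 0x0000001b
lvl:9 = 423 → 0x1a7 << 5 → word 0x000034fb
mode:10 = 79 → 0x4f << 14 → word 0x0013f4fb
flags:3 = 3 → 0x3 << 24 → word 0x0313f4fb
ver:5 = 3 → 0x3 << 27 → word 0x1b13f4fb
word = 0x1b13f4fb → little-endian bytes:
  [0]=0xfb  [1]=0xf4  [2]=0x13  [3]=0x1b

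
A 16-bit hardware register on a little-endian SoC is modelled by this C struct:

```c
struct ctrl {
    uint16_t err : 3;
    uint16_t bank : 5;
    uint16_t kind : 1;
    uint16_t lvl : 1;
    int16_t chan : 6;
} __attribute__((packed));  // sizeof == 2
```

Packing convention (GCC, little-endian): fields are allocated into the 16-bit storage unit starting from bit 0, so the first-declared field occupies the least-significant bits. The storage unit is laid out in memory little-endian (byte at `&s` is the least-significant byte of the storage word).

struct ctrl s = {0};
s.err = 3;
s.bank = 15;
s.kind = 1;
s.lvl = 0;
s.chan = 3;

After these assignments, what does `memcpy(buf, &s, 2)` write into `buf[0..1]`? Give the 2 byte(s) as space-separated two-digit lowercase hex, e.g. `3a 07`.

7b 0d

[0+:3] err=3 & 0x7 = 0x3; word=0x0003
[3+:5] bank=15 & 0x1f = 0xf; word=0x007b
[8+:1] kind=1 & 0x1 = 0x1; word=0x017b
[9+:1] lvl=0 & 0x1 = 0x0; word=0x017b
[10+:6] chan=3 & 0x3f = 0x3; word=0x0d7b
word = 0x0d7b → little-endian bytes:
  [0]=0x7b  [1]=0x0d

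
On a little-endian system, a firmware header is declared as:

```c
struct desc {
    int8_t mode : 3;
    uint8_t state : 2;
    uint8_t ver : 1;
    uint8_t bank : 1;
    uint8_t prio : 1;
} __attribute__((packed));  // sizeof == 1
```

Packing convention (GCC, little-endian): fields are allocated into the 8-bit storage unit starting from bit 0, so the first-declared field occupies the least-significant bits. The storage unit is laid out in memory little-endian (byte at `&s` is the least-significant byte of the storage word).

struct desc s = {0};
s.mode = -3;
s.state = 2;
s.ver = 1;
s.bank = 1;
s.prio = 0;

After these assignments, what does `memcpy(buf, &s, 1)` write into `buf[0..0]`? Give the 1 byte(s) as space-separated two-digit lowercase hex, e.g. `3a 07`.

75

mode:3 = -3 → 0x5 << 0 → word 0x05
state:2 = 2 → 0x2 << 3 → word 0x15
ver:1 = 1 → 0x1 << 5 → word 0x35
bank:1 = 1 → 0x1 << 6 → word 0x75
prio:1 = 0 → 0x0 << 7 → word 0x75
word = 0x75 → little-endian bytes:
  [0]=0x75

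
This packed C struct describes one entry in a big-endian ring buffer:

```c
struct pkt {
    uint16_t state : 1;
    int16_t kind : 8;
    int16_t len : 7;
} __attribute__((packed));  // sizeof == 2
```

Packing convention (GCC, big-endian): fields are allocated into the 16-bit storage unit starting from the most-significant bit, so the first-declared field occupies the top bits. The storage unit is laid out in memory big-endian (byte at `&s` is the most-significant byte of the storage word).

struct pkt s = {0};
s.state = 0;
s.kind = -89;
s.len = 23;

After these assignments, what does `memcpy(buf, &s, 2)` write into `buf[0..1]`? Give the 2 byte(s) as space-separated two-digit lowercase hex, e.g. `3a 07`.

53 97

state:1 = 0 → 0x0 << 15 → word 0x0000
kind:8 = -89 → 0xa7 << 7 → word 0x5380
len:7 = 23 → 0x17 << 0 → word 0x5397
word = 0x5397 → big-endian bytes:
  [0]=0x53  [1]=0x97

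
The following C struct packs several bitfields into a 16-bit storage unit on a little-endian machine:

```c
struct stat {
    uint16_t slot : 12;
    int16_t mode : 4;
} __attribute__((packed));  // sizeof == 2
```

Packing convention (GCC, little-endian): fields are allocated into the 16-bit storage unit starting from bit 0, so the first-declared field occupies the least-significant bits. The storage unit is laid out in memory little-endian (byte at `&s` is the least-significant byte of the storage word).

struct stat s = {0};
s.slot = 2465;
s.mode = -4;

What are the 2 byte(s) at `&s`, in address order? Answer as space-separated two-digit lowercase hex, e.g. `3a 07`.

a1 c9

slot (12b) val=2465 bits=0x9a1 at bit 0: 0x09a1
mode (4b) val=-4 bits=0xc at bit 12: 0xc9a1
word = 0xc9a1 → little-endian bytes:
  [0]=0xa1  [1]=0xc9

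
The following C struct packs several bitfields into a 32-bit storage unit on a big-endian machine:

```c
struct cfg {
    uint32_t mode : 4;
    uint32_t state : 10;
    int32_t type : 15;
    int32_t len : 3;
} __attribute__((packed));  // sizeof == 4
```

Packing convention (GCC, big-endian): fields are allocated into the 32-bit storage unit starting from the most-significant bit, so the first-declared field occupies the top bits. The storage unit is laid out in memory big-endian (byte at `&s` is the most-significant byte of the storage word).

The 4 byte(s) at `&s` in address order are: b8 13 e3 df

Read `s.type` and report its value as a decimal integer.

-901

[0]=0xb8 [1]=0x13 [2]=0xe3 [3]=0xdf (big-endian) → word 0xb813e3df
mode:4 @ bit 28 → (0xb813e3df>>28)&0xf = 0xb
state:10 @ bit 18 → (0xb813e3df>>18)&0x3ff = 0x204
type:15 @ bit 3 → (0xb813e3df>>3)&0x7fff = 0x7c7b  ←
len:3 @ bit 0 → (0xb813e3df>>0)&0x7 = 0x7
type signed 15b, MSB=1: 31867 - 32768 = -901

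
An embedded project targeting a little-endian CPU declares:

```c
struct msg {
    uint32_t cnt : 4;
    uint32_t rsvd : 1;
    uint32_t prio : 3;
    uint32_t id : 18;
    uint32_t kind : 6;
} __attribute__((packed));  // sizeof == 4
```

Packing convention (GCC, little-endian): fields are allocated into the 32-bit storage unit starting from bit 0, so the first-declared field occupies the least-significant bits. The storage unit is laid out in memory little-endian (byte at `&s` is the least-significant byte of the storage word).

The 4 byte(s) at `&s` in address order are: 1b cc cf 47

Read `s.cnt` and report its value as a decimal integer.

11

[0]=0x1b [1]=0xcc [2]=0xcf [3]=0x47 (little-endian) → word 0x47cfcc1b
cnt [0+:4] = (word>>0) & 0xf = 11  ←
rsvd [4+:1] = (word>>4) & 0x1 = 1
prio [5+:3] = (word>>5) & 0x7 = 0
id [8+:18] = (word>>8) & 0x3ffff = 249804
kind [26+:6] = (word>>26) & 0x3f = 17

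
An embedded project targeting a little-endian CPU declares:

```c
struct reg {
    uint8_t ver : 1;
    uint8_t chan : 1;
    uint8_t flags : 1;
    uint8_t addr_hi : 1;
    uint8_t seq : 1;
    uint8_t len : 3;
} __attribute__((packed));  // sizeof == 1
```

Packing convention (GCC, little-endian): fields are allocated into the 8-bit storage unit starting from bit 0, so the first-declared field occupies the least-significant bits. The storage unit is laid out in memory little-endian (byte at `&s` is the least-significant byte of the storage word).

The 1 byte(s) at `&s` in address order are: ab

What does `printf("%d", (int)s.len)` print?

5

[0]=0xab (little-endian) → word 0xab
ver:1 @ bit 0 → (0xab>>0)&0x1 = 0x1
chan:1 @ bit 1 → (0xab>>1)&0x1 = 0x1
flags:1 @ bit 2 → (0xab>>2)&0x1 = 0x0
addr_hi:1 @ bit 3 → (0xab>>3)&0x1 = 0x1
seq:1 @ bit 4 → (0xab>>4)&0x1 = 0x0
len:3 @ bit 5 → (0xab>>5)&0x7 = 0x5  ←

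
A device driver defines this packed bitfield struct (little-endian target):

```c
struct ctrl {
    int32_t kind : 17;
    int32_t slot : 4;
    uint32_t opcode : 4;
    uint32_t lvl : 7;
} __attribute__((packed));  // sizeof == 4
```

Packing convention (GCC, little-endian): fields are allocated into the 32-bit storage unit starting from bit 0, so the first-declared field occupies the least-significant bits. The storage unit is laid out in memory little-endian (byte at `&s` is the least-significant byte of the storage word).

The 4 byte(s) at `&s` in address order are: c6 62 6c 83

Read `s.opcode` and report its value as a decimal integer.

[0]=0xc6 [1]=0x62 [2]=0x6c [3]=0x83 (little-endian) → word 0x836c62c6
kind:17 @ bit 0 → (0x836c62c6>>0)&0x1ffff = 0x62c6
slot:4 @ bit 17 → (0x836c62c6>>17)&0xf = 0x6
opcode:4 @ bit 21 → (0x836c62c6>>21)&0xf = 0xb  ←
lvl:7 @ bit 25 → (0x836c62c6>>25)&0x7f = 0x41

11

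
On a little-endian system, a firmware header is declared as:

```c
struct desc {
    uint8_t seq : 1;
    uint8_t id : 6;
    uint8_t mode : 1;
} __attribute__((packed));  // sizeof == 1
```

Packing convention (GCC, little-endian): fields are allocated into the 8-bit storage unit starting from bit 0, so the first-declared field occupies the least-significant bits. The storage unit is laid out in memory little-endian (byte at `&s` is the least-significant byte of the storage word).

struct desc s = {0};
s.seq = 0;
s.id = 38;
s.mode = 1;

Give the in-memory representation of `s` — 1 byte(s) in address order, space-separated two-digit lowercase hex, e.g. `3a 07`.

seq:1 = 0 → 0x0 << 0 → word 0x00
id:6 = 38 → 0x26 << 1 → word 0x4c
mode:1 = 1 → 0x1 << 7 → word 0xcc
word = 0xcc → little-endian bytes:
  [0]=0xcc

cc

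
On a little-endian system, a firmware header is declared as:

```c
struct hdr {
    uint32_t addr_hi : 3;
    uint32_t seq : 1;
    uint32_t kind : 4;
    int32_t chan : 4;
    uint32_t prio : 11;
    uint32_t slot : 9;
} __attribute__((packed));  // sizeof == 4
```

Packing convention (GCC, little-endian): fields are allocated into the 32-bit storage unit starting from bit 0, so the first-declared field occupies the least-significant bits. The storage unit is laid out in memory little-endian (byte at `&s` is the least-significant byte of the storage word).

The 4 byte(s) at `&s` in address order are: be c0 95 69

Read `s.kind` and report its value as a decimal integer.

11

[0]=0xbe [1]=0xc0 [2]=0x95 [3]=0x69 (little-endian) → word 0x6995c0be
addr_hi [0+:3] = (word>>0) & 0x7 = 6
seq [3+:1] = (word>>3) & 0x1 = 1
kind [4+:4] = (word>>4) & 0xf = 11  ←
chan [8+:4] = (word>>8) & 0xf = 0
prio [12+:11] = (word>>12) & 0x7ff = 348
slot [23+:9] = (word>>23) & 0x1ff = 211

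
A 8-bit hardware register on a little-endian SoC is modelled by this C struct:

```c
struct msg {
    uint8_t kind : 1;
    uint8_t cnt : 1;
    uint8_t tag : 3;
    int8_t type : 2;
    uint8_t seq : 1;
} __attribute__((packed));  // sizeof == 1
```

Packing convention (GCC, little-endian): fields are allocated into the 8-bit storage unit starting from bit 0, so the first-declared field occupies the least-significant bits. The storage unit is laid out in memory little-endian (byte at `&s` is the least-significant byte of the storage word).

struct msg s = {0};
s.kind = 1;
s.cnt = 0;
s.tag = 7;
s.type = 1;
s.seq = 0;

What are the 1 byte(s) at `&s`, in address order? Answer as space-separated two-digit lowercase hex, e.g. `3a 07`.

kind (1b) val=1 bits=0x1 at bit 0: 0x01
cnt (1b) val=0 bits=0x0 at bit 1: 0x01
tag (3b) val=7 bits=0x7 at bit 2: 0x1d
type (2b) val=1 bits=0x1 at bit 5: 0x3d
seq (1b) val=0 bits=0x0 at bit 7: 0x3d
word = 0x3d → little-endian bytes:
  [0]=0x3d

3d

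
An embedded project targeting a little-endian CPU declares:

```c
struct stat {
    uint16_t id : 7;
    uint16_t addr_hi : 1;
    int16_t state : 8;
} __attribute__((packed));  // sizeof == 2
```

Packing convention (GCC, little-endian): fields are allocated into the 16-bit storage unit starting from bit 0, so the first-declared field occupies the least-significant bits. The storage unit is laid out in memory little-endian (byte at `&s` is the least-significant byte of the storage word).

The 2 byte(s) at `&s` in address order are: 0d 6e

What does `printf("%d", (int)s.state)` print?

[0]=0x0d [1]=0x6e (little-endian) → word 0x6e0d
id [0+:7] = (word>>0) & 0x7f = 13
addr_hi [7+:1] = (word>>7) & 0x1 = 0
state [8+:8] = (word>>8) & 0xff = 110  ←
state signed 8b, MSB=0: value = 110

110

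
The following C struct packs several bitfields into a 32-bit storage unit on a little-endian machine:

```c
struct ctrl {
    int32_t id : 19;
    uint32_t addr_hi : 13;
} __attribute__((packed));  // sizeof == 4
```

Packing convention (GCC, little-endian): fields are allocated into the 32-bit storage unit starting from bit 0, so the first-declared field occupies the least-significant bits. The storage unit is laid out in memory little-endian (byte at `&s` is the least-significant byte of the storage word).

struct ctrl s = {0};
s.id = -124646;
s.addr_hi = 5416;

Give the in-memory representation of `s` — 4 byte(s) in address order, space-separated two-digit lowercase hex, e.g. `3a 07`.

id:19 = -124646 → 0x6191a << 0 → word 0x0006191a
addr_hi:13 = 5416 → 0x1528 << 19 → word 0xa946191a
word = 0xa946191a → little-endian bytes:
  [0]=0x1a  [1]=0x19  [2]=0x46  [3]=0xa9

1a 19 46 a9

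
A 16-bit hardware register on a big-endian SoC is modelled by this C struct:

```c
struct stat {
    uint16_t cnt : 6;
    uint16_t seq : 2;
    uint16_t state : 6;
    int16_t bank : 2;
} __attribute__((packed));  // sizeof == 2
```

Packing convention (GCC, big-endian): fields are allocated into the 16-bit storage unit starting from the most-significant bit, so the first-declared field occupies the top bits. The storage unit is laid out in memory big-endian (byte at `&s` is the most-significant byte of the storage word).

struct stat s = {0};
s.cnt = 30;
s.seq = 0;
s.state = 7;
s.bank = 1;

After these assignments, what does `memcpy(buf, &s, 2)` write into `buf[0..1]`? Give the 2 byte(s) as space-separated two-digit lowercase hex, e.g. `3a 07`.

78 1d

cnt:6 = 30 → 0x1e << 10 → word 0x7800
seq:2 = 0 → 0x0 << 8 → word 0x7800
state:6 = 7 → 0x7 << 2 → word 0x781c
bank:2 = 1 → 0x1 << 0 → word 0x781d
word = 0x781d → big-endian bytes:
  [0]=0x78  [1]=0x1d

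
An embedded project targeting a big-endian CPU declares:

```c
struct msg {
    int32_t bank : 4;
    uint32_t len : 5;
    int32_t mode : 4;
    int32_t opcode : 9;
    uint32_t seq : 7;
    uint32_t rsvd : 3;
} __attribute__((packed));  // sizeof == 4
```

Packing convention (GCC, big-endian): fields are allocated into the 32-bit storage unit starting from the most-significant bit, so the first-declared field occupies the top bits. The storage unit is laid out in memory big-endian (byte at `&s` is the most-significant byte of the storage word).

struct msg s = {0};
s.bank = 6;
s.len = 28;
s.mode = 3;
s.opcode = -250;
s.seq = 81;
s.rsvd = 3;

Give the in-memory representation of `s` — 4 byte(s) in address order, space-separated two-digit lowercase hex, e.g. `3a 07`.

[28+:4] bank=6 & 0xf = 0x6; word=0x60000000
[23+:5] len=28 & 0x1f = 0x1c; word=0x6e000000
[19+:4] mode=3 & 0xf = 0x3; word=0x6e180000
[10+:9] opcode=-250 & 0x1ff = 0x106; word=0x6e1c1800
[3+:7] seq=81 & 0x7f = 0x51; word=0x6e1c1a88
[0+:3] rsvd=3 & 0x7 = 0x3; word=0x6e1c1a8b
word = 0x6e1c1a8b → big-endian bytes:
  [0]=0x6e  [1]=0x1c  [2]=0x1a  [3]=0x8b

6e 1c 1a 8b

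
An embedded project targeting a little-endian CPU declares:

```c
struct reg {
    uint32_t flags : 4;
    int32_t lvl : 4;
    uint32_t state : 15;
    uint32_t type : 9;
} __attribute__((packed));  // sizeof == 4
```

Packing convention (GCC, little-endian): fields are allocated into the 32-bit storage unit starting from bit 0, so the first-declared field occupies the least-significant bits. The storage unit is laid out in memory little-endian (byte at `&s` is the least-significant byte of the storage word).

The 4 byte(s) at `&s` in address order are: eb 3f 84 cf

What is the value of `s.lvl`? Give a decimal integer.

-2

[0]=0xeb [1]=0x3f [2]=0x84 [3]=0xcf (little-endian) → word 0xcf843feb
flags:4 @ bit 0 → (0xcf843feb>>0)&0xf = 0xb
lvl:4 @ bit 4 → (0xcf843feb>>4)&0xf = 0xe  ←
state:15 @ bit 8 → (0xcf843feb>>8)&0x7fff = 0x43f
type:9 @ bit 23 → (0xcf843feb>>23)&0x1ff = 0x19f
lvl signed 4b, MSB=1: 14 - 16 = -2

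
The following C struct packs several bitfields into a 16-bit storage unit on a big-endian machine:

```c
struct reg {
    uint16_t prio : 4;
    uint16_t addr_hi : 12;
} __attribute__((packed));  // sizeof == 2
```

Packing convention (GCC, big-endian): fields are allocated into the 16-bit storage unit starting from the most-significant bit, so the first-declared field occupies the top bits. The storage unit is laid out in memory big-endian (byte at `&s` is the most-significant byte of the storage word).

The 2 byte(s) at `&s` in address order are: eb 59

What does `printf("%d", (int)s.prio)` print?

14

[0]=0xeb [1]=0x59 (big-endian) → word 0xeb59
prio:4 @ bit 12 → (0xeb59>>12)&0xf = 0xe  ←
addr_hi:12 @ bit 0 → (0xeb59>>0)&0xfff = 0xb59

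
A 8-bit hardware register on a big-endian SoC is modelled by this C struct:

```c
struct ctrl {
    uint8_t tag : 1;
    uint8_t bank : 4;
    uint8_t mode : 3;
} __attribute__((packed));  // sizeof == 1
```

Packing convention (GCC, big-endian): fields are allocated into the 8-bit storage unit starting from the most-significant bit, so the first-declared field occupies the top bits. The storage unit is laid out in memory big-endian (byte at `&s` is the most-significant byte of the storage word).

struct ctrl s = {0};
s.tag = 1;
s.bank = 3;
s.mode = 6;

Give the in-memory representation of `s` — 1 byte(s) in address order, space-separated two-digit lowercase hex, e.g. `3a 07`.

tag (1b) val=1 bits=0x1 at bit 7: 0x80
bank (4b) val=3 bits=0x3 at bit 3: 0x98
mode (3b) val=6 bits=0x6 at bit 0: 0x9e
word = 0x9e → big-endian bytes:
  [0]=0x9e

9e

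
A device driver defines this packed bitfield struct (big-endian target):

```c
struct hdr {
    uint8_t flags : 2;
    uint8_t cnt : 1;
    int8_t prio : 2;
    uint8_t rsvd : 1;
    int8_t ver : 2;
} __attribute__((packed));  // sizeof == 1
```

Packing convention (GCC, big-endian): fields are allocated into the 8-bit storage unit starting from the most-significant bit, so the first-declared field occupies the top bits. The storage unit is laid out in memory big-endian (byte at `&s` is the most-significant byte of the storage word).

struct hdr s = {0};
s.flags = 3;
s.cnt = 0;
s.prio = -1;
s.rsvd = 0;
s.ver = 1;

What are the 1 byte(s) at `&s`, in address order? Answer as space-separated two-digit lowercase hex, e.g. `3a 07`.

flags:2 = 3 → 0x3 << 6 → word 0xc0
cnt:1 = 0 → 0x0 << 5 → word 0xc0
prio:2 = -1 → 0x3 << 3 → word 0xd8
rsvd:1 = 0 → 0x0 << 2 → word 0xd8
ver:2 = 1 → 0x1 << 0 → word 0xd9
word = 0xd9 → big-endian bytes:
  [0]=0xd9

d9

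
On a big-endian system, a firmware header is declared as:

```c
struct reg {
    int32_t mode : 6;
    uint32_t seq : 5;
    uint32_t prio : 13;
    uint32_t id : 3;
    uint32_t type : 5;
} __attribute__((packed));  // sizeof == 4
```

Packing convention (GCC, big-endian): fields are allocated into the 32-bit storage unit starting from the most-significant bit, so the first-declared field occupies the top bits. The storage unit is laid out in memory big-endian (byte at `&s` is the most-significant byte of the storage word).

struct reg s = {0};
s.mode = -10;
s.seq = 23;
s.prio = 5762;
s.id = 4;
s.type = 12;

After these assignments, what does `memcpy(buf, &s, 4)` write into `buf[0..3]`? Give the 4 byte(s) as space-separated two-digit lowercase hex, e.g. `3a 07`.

da f6 82 8c

mode:6 = -10 → 0x36 << 26 → word 0xd8000000
seq:5 = 23 → 0x17 << 21 → word 0xdae00000
prio:13 = 5762 → 0x1682 << 8 → word 0xdaf68200
id:3 = 4 → 0x4 << 5 → word 0xdaf68280
type:5 = 12 → 0xc << 0 → word 0xdaf6828c
word = 0xdaf6828c → big-endian bytes:
  [0]=0xda  [1]=0xf6  [2]=0x82  [3]=0x8c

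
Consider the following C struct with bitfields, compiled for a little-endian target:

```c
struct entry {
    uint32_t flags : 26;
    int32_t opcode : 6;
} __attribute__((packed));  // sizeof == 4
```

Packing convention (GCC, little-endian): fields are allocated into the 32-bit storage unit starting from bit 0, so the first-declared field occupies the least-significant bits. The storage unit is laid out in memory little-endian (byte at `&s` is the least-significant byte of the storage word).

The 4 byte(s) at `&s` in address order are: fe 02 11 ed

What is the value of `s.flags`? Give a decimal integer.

[0]=0xfe [1]=0x02 [2]=0x11 [3]=0xed (little-endian) → word 0xed1102fe
flags:26 @ bit 0 → (0xed1102fe>>0)&0x3ffffff = 0x11102fe  ←
opcode:6 @ bit 26 → (0xed1102fe>>26)&0x3f = 0x3b

17892094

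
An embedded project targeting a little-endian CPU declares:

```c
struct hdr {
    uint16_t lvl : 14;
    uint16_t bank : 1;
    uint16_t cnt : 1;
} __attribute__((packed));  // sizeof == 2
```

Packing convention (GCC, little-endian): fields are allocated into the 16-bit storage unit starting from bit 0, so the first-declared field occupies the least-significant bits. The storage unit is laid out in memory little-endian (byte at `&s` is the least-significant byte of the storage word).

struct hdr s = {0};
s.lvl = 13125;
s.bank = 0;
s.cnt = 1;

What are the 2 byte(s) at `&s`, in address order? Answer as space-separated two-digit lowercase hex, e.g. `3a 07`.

lvl:14 = 13125 → 0x3345 << 0 → word 0x3345
bank:1 = 0 → 0x0 << 14 → word 0x3345
cnt:1 = 1 → 0x1 << 15 → word 0xb345
word = 0xb345 → little-endian bytes:
  [0]=0x45  [1]=0xb3

45 b3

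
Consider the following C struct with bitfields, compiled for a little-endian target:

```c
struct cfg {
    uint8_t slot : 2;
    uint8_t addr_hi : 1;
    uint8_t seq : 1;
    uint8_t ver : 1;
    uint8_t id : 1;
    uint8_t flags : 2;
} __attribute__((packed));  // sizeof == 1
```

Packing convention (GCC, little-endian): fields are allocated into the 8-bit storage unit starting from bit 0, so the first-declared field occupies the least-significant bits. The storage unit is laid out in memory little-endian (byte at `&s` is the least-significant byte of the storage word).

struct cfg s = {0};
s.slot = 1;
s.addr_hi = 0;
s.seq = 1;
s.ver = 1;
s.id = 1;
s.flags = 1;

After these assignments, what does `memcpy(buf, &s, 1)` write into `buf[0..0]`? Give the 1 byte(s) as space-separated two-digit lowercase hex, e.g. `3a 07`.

[0+:2] slot=1 & 0x3 = 0x1; word=0x01
[2+:1] addr_hi=0 & 0x1 = 0x0; word=0x01
[3+:1] seq=1 & 0x1 = 0x1; word=0x09
[4+:1] ver=1 & 0x1 = 0x1; word=0x19
[5+:1] id=1 & 0x1 = 0x1; word=0x39
[6+:2] flags=1 & 0x3 = 0x1; word=0x79
word = 0x79 → little-endian bytes:
  [0]=0x79

79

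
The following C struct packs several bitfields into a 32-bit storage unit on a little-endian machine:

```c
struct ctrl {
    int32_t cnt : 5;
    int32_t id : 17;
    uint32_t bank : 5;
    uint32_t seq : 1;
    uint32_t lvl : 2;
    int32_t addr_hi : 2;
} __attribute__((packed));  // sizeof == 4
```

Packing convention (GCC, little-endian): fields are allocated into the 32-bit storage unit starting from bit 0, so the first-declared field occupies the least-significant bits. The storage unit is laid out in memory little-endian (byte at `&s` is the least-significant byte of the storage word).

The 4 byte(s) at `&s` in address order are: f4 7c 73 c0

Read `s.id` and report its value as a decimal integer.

[0]=0xf4 [1]=0x7c [2]=0x73 [3]=0xc0 (little-endian) → word 0xc0737cf4
cnt:5 @ bit 0 → (0xc0737cf4>>0)&0x1f = 0x14
id:17 @ bit 5 → (0xc0737cf4>>5)&0x1ffff = 0x19be7  ←
bank:5 @ bit 22 → (0xc0737cf4>>22)&0x1f = 0x1
seq:1 @ bit 27 → (0xc0737cf4>>27)&0x1 = 0x0
lvl:2 @ bit 28 → (0xc0737cf4>>28)&0x3 = 0x0
addr_hi:2 @ bit 30 → (0xc0737cf4>>30)&0x3 = 0x3
id signed 17b, MSB=1: 105447 - 131072 = -25625

-25625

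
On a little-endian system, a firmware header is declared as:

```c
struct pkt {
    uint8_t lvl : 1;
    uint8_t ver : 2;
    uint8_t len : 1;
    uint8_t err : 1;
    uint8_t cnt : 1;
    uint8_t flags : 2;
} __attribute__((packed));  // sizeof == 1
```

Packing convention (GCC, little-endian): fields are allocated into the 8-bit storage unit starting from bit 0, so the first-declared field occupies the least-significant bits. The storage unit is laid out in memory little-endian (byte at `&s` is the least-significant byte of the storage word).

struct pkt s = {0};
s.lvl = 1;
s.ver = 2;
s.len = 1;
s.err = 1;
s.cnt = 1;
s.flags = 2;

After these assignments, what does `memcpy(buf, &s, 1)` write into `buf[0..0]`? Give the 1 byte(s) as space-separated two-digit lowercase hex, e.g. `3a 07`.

bd

lvl (1b) val=1 bits=0x1 at bit 0: 0x01
ver (2b) val=2 bits=0x2 at bit 1: 0x05
len (1b) val=1 bits=0x1 at bit 3: 0x0d
err (1b) val=1 bits=0x1 at bit 4: 0x1d
cnt (1b) val=1 bits=0x1 at bit 5: 0x3d
flags (2b) val=2 bits=0x2 at bit 6: 0xbd
word = 0xbd → little-endian bytes:
  [0]=0xbd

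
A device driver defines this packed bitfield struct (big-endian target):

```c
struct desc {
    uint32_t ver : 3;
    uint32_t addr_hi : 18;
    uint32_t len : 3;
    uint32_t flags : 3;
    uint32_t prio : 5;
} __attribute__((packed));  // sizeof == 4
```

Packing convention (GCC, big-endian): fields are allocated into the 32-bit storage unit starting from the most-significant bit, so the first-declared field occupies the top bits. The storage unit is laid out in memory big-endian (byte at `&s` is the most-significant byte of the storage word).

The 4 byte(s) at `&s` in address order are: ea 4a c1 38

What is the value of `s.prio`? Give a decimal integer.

[0]=0xea [1]=0x4a [2]=0xc1 [3]=0x38 (big-endian) → word 0xea4ac138
ver [29+:3] = (word>>29) & 0x7 = 7
addr_hi [11+:18] = (word>>11) & 0x3ffff = 84312
len [8+:3] = (word>>8) & 0x7 = 1
flags [5+:3] = (word>>5) & 0x7 = 1
prio [0+:5] = (word>>0) & 0x1f = 24  ←

24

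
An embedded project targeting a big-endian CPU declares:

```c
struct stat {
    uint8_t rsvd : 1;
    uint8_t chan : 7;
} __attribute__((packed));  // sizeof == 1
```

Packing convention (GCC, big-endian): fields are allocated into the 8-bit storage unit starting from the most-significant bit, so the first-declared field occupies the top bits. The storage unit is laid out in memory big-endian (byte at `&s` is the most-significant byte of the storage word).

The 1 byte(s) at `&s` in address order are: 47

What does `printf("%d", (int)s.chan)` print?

71

[0]=0x47 (big-endian) → word 0x47
rsvd:1 @ bit 7 → (0x47>>7)&0x1 = 0x0
chan:7 @ bit 0 → (0x47>>0)&0x7f = 0x47  ←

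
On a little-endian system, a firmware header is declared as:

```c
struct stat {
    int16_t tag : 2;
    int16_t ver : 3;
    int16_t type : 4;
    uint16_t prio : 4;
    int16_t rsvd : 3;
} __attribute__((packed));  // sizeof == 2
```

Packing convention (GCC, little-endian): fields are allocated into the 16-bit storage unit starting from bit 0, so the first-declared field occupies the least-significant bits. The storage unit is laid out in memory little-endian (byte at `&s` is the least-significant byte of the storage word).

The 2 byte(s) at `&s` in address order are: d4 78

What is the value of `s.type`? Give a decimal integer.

6

[0]=0xd4 [1]=0x78 (little-endian) → word 0x78d4
tag [0+:2] = (word>>0) & 0x3 = 0
ver [2+:3] = (word>>2) & 0x7 = 5
type [5+:4] = (word>>5) & 0xf = 6  ←
prio [9+:4] = (word>>9) & 0xf = 12
rsvd [13+:3] = (word>>13) & 0x7 = 3
type signed 4b, MSB=0: value = 6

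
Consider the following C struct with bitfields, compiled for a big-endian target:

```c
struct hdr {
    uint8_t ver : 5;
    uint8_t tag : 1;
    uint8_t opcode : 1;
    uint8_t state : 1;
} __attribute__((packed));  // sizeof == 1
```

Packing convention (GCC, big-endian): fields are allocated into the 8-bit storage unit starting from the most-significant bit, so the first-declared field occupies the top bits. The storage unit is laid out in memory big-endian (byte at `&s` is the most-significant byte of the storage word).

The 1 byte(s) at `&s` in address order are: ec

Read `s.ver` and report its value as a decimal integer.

[0]=0xec (big-endian) → word 0xec
ver [3+:5] = (word>>3) & 0x1f = 29  ←
tag [2+:1] = (word>>2) & 0x1 = 1
opcode [1+:1] = (word>>1) & 0x1 = 0
state [0+:1] = (word>>0) & 0x1 = 0

29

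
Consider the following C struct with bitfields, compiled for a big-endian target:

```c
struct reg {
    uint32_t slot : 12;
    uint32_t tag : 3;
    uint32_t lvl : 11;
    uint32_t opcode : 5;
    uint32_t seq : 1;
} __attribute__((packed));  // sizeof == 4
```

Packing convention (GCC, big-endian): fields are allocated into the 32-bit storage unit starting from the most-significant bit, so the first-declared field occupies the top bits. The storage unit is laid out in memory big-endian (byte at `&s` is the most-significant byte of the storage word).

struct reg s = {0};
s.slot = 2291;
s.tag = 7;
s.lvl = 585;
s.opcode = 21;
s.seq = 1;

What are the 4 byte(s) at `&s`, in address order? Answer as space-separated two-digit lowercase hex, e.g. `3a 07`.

slot (12b) val=2291 bits=0x8f3 at bit 20: 0x8f300000
tag (3b) val=7 bits=0x7 at bit 17: 0x8f3e0000
lvl (11b) val=585 bits=0x249 at bit 6: 0x8f3e9240
opcode (5b) val=21 bits=0x15 at bit 1: 0x8f3e926a
seq (1b) val=1 bits=0x1 at bit 0: 0x8f3e926b
word = 0x8f3e926b → big-endian bytes:
  [0]=0x8f  [1]=0x3e  [2]=0x92  [3]=0x6b

8f 3e 92 6b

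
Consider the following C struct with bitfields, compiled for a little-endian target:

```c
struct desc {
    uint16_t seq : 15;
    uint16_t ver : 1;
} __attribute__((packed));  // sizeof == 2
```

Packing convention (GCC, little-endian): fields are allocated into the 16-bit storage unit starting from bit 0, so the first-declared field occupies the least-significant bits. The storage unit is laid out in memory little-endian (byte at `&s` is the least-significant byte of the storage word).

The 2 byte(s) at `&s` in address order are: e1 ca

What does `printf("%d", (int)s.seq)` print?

[0]=0xe1 [1]=0xca (little-endian) → word 0xcae1
seq:15 @ bit 0 → (0xcae1>>0)&0x7fff = 0x4ae1  ←
ver:1 @ bit 15 → (0xcae1>>15)&0x1 = 0x1

19169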